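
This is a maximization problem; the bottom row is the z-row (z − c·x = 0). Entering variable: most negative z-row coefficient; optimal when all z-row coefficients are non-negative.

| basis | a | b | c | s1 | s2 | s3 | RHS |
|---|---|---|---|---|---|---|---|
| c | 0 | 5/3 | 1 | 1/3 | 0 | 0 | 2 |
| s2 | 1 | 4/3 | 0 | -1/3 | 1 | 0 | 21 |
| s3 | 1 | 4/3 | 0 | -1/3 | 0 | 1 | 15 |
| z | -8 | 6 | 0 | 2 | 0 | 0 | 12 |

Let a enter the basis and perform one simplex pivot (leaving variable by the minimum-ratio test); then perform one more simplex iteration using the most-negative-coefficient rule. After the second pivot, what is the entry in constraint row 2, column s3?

-1

Ratio test on column a — row 1: entry 0 ≤ 0; row 2: 21/1 = 21; row 3: 15/1 = 15. Minimum is 15 at row 3 (s3 leaves); pivot element 1.
Divide row 3 by 1; eliminate column a from the other rows.
Second iteration: most negative z-row entry is -2/3 in column s1, so s1 enters.
Ratio test on column s1 — row 1: 2/(1/3) = 6; row 2: entry 0 ≤ 0; row 3: entry -1/3 ≤ 0. Minimum is 6 at row 1 (c leaves); pivot element 1/3.
Divide row 1 by 1/3; eliminate column s1 from the other rows.
After both pivots, the entry at constraint row 2, column s3 is -1.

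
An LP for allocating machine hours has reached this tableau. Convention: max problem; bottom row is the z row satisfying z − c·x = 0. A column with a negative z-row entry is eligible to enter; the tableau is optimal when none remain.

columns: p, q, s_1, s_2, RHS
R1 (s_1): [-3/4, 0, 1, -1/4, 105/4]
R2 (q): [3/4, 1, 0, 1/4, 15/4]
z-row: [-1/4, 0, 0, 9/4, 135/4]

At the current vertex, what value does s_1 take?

s_1 is basic (row 1); its value is the RHS of that row, 105/4.

105/4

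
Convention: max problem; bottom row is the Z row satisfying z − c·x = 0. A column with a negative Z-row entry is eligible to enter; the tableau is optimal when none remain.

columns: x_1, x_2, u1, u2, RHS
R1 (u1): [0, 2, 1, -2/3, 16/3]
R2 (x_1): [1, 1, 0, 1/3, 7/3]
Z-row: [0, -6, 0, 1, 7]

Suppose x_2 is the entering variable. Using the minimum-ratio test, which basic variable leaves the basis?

Column x_2 entries and ratios — u1: (16/3)/2 = 8/3; x_1: (7/3)/1 = 7/3.
Smallest ratio is 7/3 in the row of x_1, so x_1 leaves.

x_1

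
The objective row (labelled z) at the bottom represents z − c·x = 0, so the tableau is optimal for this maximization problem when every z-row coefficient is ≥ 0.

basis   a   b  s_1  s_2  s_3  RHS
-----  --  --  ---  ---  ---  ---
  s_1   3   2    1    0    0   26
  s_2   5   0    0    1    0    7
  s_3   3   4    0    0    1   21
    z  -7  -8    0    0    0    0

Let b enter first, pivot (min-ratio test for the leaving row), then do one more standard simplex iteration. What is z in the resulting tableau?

217/5

Ratio test on column b — row 1: 26/2 = 13; row 2: entry 0 ≤ 0; row 3: 21/4 = 21/4. Minimum is 21/4 at row 3 (s_3 leaves); pivot element 4.
Pivot on row 3; the z-row RHS becomes 0 − (-8)·(21/4) = 42.
Next entering variable (most negative z-row entry -1): a.
Ratio test on column a — row 1: (31/2)/(3/2) = 31/3; row 2: 7/5 = 7/5; row 3: (21/4)/(3/4) = 7. Minimum is 7/5 at row 2 (s_2 leaves); pivot element 5.
After the second pivot the z-row RHS is 42 − (-1)·(7/5) = 217/5.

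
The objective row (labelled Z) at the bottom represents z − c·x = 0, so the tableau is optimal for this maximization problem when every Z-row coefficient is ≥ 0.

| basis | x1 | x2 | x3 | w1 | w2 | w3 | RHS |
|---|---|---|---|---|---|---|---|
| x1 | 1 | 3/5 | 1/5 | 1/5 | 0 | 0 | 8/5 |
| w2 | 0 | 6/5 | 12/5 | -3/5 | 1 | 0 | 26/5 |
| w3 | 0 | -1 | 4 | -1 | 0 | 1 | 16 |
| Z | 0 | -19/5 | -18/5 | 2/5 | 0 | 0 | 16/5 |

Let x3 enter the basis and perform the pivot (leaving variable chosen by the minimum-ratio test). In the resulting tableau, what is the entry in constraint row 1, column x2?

Ratio test on column x3 — row 1: (8/5)/(1/5) = 8; row 2: (26/5)/(12/5) = 13/6; row 3: 16/4 = 4. Minimum is 13/6 at row 2 (w2 leaves); pivot element 12/5.
Divide row 2 by 12/5; eliminate column x3 from the other rows.
Row 1 update in column x2: 3/5 − (1/5)·(1/2) = 1/2.

1/2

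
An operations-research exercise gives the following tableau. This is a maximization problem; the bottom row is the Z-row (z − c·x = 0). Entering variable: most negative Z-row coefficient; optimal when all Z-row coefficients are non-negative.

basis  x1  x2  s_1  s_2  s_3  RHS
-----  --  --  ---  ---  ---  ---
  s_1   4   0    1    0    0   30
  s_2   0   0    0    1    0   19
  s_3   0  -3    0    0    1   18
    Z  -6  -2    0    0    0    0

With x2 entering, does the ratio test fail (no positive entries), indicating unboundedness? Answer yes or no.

Every constraint-row entry in column x2 is ≤ 0, so increasing x2 is unbounded.

yes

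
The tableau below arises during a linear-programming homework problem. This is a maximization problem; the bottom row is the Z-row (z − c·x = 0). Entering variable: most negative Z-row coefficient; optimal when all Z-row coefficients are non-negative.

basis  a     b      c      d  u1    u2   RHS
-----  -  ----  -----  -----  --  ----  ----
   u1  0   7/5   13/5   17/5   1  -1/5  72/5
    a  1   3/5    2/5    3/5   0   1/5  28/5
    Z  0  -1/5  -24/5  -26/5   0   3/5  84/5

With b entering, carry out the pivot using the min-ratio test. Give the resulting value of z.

Ratio test on column b — row 1: (72/5)/(7/5) = 72/7; row 2: (28/5)/(3/5) = 28/3. Minimum is 28/3 at row 2 (a leaves); pivot element 3/5.
Pivot on row 2; the Z-row RHS becomes 84/5 − (-1/5)·(28/3) = 56/3.

56/3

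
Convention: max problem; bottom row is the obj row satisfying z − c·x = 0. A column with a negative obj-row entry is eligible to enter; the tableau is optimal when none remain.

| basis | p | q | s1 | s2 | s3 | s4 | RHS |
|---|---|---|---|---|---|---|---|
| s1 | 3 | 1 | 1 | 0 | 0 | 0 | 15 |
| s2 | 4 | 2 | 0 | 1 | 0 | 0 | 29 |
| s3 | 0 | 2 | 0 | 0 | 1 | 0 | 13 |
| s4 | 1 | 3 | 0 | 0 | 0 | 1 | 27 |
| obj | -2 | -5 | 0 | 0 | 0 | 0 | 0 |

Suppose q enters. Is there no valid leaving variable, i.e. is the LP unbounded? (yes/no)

Column q has positive entries in row(s) 1, 2, 3, 4, so the ratio test bounds it — not unbounded.

no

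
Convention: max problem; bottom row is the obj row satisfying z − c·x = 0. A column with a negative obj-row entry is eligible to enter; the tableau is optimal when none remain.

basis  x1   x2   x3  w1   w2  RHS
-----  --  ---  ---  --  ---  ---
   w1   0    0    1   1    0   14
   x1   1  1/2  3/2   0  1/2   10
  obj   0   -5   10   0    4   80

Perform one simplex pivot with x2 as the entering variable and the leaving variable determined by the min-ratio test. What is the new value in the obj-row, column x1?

Ratio test on column x2 — row 1: entry 0 ≤ 0; row 2: 10/(1/2) = 20. Minimum is 20 at row 2 (x1 leaves); pivot element 1/2.
Divide row 2 by 1/2; eliminate column x2 from the other rows.
obj-row update in column x1: 0 − (-5)·2 = 10.

10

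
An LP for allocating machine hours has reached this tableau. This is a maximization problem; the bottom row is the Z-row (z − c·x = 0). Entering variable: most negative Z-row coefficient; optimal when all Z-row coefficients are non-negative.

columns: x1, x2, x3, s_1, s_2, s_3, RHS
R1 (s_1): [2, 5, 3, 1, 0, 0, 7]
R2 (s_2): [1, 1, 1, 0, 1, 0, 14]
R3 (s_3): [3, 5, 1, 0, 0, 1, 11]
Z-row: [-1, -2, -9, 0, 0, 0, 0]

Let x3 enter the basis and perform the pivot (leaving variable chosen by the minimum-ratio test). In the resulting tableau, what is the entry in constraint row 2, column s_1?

-1/3

Ratio test on column x3 — row 1: 7/3 = 7/3; row 2: 14/1 = 14; row 3: 11/1 = 11. Minimum is 7/3 at row 1 (s_1 leaves); pivot element 3.
Divide row 1 by 3; eliminate column x3 from the other rows.
Row 2 update in column s_1: 0 − 1·(1/3) = -1/3.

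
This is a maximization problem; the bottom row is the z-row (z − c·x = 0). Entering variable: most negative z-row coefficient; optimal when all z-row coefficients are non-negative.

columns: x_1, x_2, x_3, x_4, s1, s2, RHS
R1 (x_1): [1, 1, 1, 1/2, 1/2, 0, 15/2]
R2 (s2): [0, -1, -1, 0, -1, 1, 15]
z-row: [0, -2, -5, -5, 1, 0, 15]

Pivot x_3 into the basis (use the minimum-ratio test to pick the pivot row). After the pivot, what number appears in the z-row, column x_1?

Ratio test on column x_3 — row 1: (15/2)/1 = 15/2; row 2: entry -1 ≤ 0. Minimum is 15/2 at row 1 (x_1 leaves); pivot element 1.
Divide row 1 by 1; eliminate column x_3 from the other rows.
z-row update in column x_1: 0 − (-5)·1 = 5.

5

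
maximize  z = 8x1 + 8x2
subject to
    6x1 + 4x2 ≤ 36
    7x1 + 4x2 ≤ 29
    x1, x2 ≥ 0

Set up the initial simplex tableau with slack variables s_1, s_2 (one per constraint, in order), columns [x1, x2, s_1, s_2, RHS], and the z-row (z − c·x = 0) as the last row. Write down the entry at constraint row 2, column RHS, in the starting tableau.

The RHS of constraint 2 is b_2 = 29.

29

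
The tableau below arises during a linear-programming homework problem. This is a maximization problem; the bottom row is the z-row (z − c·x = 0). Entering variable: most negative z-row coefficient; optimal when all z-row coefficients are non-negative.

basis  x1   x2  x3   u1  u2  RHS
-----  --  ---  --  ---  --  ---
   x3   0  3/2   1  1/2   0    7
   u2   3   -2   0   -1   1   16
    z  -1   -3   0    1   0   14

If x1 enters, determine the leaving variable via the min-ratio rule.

Column x1 entries and ratios — x3: 0 ≤ 0, skip; u2: 16/3 = 16/3.
Smallest ratio is 16/3 in the row of u2, so u2 leaves.

u2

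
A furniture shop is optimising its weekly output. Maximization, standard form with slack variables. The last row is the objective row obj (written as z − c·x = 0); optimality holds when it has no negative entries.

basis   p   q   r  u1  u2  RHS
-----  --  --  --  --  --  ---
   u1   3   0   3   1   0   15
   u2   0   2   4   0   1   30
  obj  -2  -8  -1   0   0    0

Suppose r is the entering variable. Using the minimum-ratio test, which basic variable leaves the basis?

Column r entries and ratios — u1: 15/3 = 5; u2: 30/4 = 15/2.
Smallest ratio is 5 in the row of u1, so u1 leaves.

u1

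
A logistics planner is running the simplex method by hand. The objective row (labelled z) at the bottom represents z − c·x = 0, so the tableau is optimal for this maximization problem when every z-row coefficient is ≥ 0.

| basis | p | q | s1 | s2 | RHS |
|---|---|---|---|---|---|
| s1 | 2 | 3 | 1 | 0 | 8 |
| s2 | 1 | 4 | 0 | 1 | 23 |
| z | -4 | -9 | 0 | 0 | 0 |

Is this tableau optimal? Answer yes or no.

no

The z-row has a negative entry -9 in column q, so it is not optimal.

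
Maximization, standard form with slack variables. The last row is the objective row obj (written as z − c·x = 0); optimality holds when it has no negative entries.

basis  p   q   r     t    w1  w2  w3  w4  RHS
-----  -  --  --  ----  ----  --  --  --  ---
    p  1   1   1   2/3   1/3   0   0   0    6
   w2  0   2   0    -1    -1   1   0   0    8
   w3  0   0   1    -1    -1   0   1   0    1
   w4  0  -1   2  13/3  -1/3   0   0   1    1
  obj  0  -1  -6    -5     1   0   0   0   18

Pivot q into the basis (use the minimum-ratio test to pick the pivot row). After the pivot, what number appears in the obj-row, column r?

-6

Ratio test on column q — row 1: 6/1 = 6; row 2: 8/2 = 4; row 3: entry 0 ≤ 0; row 4: entry -1 ≤ 0. Minimum is 4 at row 2 (w2 leaves); pivot element 2.
Divide row 2 by 2; eliminate column q from the other rows.
obj-row update in column r: -6 − (-1)·0 = -6.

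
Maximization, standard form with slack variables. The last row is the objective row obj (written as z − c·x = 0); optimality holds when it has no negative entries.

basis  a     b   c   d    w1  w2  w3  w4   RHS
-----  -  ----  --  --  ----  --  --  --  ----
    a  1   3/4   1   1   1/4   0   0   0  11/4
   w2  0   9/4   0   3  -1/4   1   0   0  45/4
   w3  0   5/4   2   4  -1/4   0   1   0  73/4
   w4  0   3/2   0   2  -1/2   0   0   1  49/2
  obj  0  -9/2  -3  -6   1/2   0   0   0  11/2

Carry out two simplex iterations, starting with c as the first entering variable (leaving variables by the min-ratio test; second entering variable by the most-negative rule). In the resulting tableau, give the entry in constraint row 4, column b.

Ratio test on column c — row 1: (11/4)/1 = 11/4; row 2: entry 0 ≤ 0; row 3: (73/4)/2 = 73/8; row 4: entry 0 ≤ 0. Minimum is 11/4 at row 1 (a leaves); pivot element 1.
Divide row 1 by 1; eliminate column c from the other rows.
Second iteration: most negative obj-row entry is -3 in column d, so d enters.
Ratio test on column d — row 1: (11/4)/1 = 11/4; row 2: (45/4)/3 = 15/4; row 3: (51/4)/2 = 51/8; row 4: (49/2)/2 = 49/4. Minimum is 11/4 at row 1 (c leaves); pivot element 1.
Divide row 1 by 1; eliminate column d from the other rows.
After both pivots, the entry at constraint row 4, column b is 0.

0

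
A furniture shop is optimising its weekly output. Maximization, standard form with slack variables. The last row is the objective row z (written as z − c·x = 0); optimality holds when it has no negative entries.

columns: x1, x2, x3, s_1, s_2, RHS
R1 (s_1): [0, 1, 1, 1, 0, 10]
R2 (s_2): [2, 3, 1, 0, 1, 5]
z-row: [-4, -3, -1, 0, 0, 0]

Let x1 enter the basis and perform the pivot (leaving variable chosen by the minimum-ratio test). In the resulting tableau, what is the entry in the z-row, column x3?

1

Ratio test on column x1 — row 1: entry 0 ≤ 0; row 2: 5/2 = 5/2. Minimum is 5/2 at row 2 (s_2 leaves); pivot element 2.
Divide row 2 by 2; eliminate column x1 from the other rows.
z-row update in column x3: -1 − (-4)·(1/2) = 1.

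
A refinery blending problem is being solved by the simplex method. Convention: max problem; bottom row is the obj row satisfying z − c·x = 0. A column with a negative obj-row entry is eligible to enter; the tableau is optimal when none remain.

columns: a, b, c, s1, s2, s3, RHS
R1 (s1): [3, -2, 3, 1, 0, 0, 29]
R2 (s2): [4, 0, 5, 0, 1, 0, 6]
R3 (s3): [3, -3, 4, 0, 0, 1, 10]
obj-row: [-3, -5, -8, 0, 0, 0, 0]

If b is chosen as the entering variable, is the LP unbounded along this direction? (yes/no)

yes

Every constraint-row entry in column b is ≤ 0, so increasing b is unbounded.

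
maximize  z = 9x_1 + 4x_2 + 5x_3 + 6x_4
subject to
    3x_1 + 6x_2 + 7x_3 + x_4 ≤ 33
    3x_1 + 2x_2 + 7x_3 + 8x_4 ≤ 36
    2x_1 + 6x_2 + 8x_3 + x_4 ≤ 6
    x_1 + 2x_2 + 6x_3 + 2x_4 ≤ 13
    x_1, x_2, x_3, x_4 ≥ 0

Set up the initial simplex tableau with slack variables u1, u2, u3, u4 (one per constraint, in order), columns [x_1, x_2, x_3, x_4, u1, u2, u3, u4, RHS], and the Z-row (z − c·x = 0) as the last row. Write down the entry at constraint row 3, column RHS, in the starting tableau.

The RHS of constraint 3 is b_3 = 6.

6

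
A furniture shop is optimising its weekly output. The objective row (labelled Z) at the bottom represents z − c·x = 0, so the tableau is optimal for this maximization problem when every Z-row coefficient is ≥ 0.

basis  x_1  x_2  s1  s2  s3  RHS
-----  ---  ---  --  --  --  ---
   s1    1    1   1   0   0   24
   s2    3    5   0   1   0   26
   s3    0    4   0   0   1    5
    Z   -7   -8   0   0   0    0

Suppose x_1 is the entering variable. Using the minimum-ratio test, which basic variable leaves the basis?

Column x_1 entries and ratios — s1: 24/1 = 24; s2: 26/3 = 26/3; s3: 0 ≤ 0, skip.
Smallest ratio is 26/3 in the row of s2, so s2 leaves.

s2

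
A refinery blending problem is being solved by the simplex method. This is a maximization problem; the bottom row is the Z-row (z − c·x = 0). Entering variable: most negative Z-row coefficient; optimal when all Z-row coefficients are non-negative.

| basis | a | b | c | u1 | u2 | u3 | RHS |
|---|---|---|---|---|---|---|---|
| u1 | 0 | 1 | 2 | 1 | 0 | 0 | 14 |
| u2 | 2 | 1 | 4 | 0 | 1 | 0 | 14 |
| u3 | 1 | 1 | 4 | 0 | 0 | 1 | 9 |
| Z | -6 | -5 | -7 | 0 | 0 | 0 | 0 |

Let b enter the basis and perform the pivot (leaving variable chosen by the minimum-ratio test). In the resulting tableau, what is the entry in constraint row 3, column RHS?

Ratio test on column b — row 1: 14/1 = 14; row 2: 14/1 = 14; row 3: 9/1 = 9. Minimum is 9 at row 3 (u3 leaves); pivot element 1.
Divide row 3 by 1; eliminate column b from the other rows.
In the new row 3, the RHS entry is the old entry divided by the pivot: 9/1 = 9.

9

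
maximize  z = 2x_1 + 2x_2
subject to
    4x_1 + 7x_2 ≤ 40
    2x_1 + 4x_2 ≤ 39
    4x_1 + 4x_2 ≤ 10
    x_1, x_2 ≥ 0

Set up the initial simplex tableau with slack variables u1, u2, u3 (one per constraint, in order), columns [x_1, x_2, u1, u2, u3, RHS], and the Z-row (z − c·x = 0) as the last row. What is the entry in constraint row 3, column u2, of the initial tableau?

Slack u2 belongs to constraint 2; its column is the unit vector e_2, so the entry in row 3 is 0.

0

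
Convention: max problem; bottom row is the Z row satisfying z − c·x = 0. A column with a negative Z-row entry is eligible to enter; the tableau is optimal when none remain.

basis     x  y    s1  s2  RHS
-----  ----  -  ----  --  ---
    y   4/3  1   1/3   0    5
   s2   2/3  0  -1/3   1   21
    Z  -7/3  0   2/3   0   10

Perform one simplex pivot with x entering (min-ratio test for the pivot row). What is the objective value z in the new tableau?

Ratio test on column x — row 1: 5/(4/3) = 15/4; row 2: 21/(2/3) = 63/2. Minimum is 15/4 at row 1 (y leaves); pivot element 4/3.
Pivot on row 1; the Z-row RHS becomes 10 − (-7/3)·(15/4) = 75/4.

75/4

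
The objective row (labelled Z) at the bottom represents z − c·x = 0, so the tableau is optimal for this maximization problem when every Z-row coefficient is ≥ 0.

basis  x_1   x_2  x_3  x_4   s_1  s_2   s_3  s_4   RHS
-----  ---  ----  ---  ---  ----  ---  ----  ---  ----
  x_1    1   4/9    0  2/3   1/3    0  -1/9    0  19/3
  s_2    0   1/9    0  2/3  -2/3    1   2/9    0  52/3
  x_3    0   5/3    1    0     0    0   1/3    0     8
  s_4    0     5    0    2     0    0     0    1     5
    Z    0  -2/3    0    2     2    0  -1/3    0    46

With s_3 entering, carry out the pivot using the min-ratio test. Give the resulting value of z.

Ratio test on column s_3 — row 1: entry -1/9 ≤ 0; row 2: (52/3)/(2/9) = 78; row 3: 8/(1/3) = 24; row 4: entry 0 ≤ 0. Minimum is 24 at row 3 (x_3 leaves); pivot element 1/3.
Pivot on row 3; the Z-row RHS becomes 46 − (-1/3)·24 = 54.

54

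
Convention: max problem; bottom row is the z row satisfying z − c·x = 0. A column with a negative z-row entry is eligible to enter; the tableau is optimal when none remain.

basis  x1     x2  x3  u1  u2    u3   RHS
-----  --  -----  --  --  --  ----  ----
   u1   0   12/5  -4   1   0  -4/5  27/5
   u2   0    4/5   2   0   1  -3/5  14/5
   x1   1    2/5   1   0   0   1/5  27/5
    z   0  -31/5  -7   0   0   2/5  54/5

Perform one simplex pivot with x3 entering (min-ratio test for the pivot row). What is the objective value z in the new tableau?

Ratio test on column x3 — row 1: entry -4 ≤ 0; row 2: (14/5)/2 = 7/5; row 3: (27/5)/1 = 27/5. Minimum is 7/5 at row 2 (u2 leaves); pivot element 2.
Pivot on row 2; the z-row RHS becomes 54/5 − (-7)·(7/5) = 103/5.

103/5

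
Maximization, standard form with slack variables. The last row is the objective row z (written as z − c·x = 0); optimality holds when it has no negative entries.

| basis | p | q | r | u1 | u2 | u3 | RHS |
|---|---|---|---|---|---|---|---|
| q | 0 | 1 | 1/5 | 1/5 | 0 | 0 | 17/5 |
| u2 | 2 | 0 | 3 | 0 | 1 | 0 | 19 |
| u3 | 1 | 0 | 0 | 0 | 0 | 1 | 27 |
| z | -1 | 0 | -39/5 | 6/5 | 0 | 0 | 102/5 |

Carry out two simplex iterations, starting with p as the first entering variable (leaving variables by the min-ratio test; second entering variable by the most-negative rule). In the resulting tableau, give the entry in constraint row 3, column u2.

0

Ratio test on column p — row 1: entry 0 ≤ 0; row 2: 19/2 = 19/2; row 3: 27/1 = 27. Minimum is 19/2 at row 2 (u2 leaves); pivot element 2.
Divide row 2 by 2; eliminate column p from the other rows.
Second iteration: most negative z-row entry is -63/10 in column r, so r enters.
Ratio test on column r — row 1: (17/5)/(1/5) = 17; row 2: (19/2)/(3/2) = 19/3; row 3: entry -3/2 ≤ 0. Minimum is 19/3 at row 2 (p leaves); pivot element 3/2.
Divide row 2 by 3/2; eliminate column r from the other rows.
After both pivots, the entry at constraint row 3, column u2 is 0.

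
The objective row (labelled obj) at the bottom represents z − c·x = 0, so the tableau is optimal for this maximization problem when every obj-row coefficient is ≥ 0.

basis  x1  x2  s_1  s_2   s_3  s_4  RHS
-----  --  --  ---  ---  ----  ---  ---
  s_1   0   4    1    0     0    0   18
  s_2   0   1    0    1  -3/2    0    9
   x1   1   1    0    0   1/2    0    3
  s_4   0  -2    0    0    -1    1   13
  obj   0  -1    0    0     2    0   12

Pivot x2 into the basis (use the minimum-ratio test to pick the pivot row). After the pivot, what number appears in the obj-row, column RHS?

Ratio test on column x2 — row 1: 18/4 = 9/2; row 2: 9/1 = 9; row 3: 3/1 = 3; row 4: entry -2 ≤ 0. Minimum is 3 at row 3 (x1 leaves); pivot element 1.
Divide row 3 by 1; eliminate column x2 from the other rows.
obj-row update in column RHS: 12 − (-1)·3 = 15.

15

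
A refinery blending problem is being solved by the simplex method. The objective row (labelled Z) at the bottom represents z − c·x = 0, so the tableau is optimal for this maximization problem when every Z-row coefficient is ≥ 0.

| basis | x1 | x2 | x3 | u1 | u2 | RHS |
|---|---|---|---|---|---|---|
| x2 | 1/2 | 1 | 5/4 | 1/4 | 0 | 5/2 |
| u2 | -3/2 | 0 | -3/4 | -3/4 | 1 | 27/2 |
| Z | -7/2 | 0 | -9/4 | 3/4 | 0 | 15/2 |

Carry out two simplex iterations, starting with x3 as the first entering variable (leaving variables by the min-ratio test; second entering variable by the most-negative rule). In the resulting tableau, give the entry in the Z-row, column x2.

Ratio test on column x3 — row 1: (5/2)/(5/4) = 2; row 2: entry -3/4 ≤ 0. Minimum is 2 at row 1 (x2 leaves); pivot element 5/4.
Divide row 1 by 5/4; eliminate column x3 from the other rows.
Second iteration: most negative Z-row entry is -13/5 in column x1, so x1 enters.
Ratio test on column x1 — row 1: 2/(2/5) = 5; row 2: entry -6/5 ≤ 0. Minimum is 5 at row 1 (x3 leaves); pivot element 2/5.
Divide row 1 by 2/5; eliminate column x1 from the other rows.
After both pivots, the entry at the Z-row, column x2 is 7.

7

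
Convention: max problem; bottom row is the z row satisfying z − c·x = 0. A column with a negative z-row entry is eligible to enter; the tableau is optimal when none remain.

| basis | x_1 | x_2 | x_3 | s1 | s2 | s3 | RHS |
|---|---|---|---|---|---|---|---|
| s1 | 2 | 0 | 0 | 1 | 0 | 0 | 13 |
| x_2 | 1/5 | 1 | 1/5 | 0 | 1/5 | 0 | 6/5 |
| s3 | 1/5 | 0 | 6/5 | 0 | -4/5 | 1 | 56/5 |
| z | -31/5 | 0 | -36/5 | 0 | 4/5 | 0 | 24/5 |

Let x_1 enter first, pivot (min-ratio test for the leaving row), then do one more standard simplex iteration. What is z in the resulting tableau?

Ratio test on column x_1 — row 1: 13/2 = 13/2; row 2: (6/5)/(1/5) = 6; row 3: (56/5)/(1/5) = 56. Minimum is 6 at row 2 (x_2 leaves); pivot element 1/5.
Pivot on row 2; the z-row RHS becomes 24/5 − (-31/5)·6 = 42.
Next entering variable (most negative z-row entry -1): x_3.
Ratio test on column x_3 — row 1: entry -2 ≤ 0; row 2: 6/1 = 6; row 3: 10/1 = 10. Minimum is 6 at row 2 (x_1 leaves); pivot element 1.
After the second pivot the z-row RHS is 42 − (-1)·6 = 48.

48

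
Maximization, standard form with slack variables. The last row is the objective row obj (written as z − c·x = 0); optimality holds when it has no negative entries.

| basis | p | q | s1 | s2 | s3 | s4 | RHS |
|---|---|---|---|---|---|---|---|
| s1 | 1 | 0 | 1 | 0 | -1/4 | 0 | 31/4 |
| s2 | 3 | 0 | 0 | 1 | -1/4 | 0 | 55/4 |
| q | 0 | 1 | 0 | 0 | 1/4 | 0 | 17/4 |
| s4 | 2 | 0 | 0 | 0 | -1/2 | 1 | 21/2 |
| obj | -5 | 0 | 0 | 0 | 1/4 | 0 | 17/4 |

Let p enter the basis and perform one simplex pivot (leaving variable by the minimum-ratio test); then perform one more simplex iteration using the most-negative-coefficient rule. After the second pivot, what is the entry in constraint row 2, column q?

1/3

Ratio test on column p — row 1: (31/4)/1 = 31/4; row 2: (55/4)/3 = 55/12; row 3: entry 0 ≤ 0; row 4: (21/2)/2 = 21/4. Minimum is 55/12 at row 2 (s2 leaves); pivot element 3.
Divide row 2 by 3; eliminate column p from the other rows.
Second iteration: most negative obj-row entry is -1/6 in column s3, so s3 enters.
Ratio test on column s3 — row 1: entry -1/6 ≤ 0; row 2: entry -1/12 ≤ 0; row 3: (17/4)/(1/4) = 17; row 4: entry -1/3 ≤ 0. Minimum is 17 at row 3 (q leaves); pivot element 1/4.
Divide row 3 by 1/4; eliminate column s3 from the other rows.
After both pivots, the entry at constraint row 2, column q is 1/3.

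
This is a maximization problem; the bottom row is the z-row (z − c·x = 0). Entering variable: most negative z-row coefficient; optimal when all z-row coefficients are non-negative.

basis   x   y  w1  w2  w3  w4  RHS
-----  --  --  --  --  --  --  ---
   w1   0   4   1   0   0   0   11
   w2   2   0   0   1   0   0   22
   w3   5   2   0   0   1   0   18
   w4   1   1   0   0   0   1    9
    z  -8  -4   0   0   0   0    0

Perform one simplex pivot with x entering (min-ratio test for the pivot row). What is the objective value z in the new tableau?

144/5

Ratio test on column x — row 1: entry 0 ≤ 0; row 2: 22/2 = 11; row 3: 18/5 = 18/5; row 4: 9/1 = 9. Minimum is 18/5 at row 3 (w3 leaves); pivot element 5.
Pivot on row 3; the z-row RHS becomes 0 − (-8)·(18/5) = 144/5.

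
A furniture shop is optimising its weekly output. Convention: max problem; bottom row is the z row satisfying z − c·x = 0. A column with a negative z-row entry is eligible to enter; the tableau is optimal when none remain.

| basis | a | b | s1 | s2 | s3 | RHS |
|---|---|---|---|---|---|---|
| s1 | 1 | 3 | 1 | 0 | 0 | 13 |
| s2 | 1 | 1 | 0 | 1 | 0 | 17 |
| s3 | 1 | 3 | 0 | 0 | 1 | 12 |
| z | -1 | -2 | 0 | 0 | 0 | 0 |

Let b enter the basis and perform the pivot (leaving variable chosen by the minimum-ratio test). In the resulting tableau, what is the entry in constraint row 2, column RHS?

13

Ratio test on column b — row 1: 13/3 = 13/3; row 2: 17/1 = 17; row 3: 12/3 = 4. Minimum is 4 at row 3 (s3 leaves); pivot element 3.
Divide row 3 by 3; eliminate column b from the other rows.
Row 2 update in column RHS: 17 − 1·4 = 13.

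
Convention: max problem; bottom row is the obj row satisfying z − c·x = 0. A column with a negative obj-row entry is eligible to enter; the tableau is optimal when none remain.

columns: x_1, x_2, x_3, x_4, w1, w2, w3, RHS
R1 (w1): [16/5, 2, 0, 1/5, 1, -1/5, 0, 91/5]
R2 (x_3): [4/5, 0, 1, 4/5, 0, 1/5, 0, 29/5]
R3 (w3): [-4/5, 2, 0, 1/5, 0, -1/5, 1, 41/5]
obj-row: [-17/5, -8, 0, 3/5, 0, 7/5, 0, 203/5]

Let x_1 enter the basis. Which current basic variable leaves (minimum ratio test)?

Column x_1 entries and ratios — w1: (91/5)/(16/5) = 91/16; x_3: (29/5)/(4/5) = 29/4; w3: -4/5 ≤ 0, skip.
Smallest ratio is 91/16 in the row of w1, so w1 leaves.

w1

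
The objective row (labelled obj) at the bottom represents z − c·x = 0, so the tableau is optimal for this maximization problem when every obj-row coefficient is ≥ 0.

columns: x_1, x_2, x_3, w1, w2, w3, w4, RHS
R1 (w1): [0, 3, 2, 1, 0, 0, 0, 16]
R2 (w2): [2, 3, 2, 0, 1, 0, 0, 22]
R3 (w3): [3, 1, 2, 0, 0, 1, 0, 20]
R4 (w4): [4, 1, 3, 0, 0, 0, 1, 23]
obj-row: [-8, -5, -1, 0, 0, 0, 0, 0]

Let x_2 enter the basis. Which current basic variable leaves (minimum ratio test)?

w1

Column x_2 entries and ratios — w1: 16/3 = 16/3; w2: 22/3 = 22/3; w3: 20/1 = 20; w4: 23/1 = 23.
Smallest ratio is 16/3 in the row of w1, so w1 leaves.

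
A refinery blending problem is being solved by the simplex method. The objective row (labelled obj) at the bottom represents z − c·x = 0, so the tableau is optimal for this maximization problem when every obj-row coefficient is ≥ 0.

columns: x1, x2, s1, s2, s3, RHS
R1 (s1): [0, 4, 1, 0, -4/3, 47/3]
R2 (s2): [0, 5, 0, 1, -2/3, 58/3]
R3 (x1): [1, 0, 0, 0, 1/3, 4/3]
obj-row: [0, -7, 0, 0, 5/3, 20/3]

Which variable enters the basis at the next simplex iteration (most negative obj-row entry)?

x2

Negative obj-row entries: x2: -7.
The most negative is -7 in column x2, so x2 enters.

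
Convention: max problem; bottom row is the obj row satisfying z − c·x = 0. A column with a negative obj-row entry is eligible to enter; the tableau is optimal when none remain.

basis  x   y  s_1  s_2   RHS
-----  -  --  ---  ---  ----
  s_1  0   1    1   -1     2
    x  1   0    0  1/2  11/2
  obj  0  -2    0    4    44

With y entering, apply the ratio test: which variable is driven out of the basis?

s_1

Column y entries and ratios — s_1: 2/1 = 2; x: 0 ≤ 0, skip.
Smallest ratio is 2 in the row of s_1, so s_1 leaves.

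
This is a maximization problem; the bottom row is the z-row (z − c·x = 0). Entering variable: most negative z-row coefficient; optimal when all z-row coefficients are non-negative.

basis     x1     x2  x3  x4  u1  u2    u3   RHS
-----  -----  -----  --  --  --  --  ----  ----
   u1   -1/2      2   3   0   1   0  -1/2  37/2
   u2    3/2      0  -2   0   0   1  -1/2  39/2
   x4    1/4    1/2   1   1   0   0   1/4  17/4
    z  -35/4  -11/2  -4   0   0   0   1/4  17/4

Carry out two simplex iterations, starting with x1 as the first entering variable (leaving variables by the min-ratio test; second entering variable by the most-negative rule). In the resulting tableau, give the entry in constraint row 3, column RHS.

Ratio test on column x1 — row 1: entry -1/2 ≤ 0; row 2: (39/2)/(3/2) = 13; row 3: (17/4)/(1/4) = 17. Minimum is 13 at row 2 (u2 leaves); pivot element 3/2.
Divide row 2 by 3/2; eliminate column x1 from the other rows.
Second iteration: most negative z-row entry is -47/3 in column x3, so x3 enters.
Ratio test on column x3 — row 1: 25/(7/3) = 75/7; row 2: entry -4/3 ≤ 0; row 3: 1/(4/3) = 3/4. Minimum is 3/4 at row 3 (x4 leaves); pivot element 4/3.
Divide row 3 by 4/3; eliminate column x3 from the other rows.
After both pivots, the entry at constraint row 3, column RHS is 3/4.

3/4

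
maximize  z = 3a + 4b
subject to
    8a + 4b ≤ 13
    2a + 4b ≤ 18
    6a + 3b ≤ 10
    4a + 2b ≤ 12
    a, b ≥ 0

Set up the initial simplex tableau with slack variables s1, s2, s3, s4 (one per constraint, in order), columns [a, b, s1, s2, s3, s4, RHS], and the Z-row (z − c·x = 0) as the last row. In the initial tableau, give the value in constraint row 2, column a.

Constraint 2 has coefficient 2 on a.

2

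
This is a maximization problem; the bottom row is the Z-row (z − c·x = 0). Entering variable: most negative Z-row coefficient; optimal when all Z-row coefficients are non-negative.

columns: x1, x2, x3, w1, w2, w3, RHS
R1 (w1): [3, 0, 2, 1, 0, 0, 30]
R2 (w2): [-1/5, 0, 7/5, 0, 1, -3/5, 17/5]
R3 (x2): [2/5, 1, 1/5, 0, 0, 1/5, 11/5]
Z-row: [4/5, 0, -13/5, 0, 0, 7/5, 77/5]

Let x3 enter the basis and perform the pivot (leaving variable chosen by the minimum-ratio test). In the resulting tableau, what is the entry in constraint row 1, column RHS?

176/7

Ratio test on column x3 — row 1: 30/2 = 15; row 2: (17/5)/(7/5) = 17/7; row 3: (11/5)/(1/5) = 11. Minimum is 17/7 at row 2 (w2 leaves); pivot element 7/5.
Divide row 2 by 7/5; eliminate column x3 from the other rows.
Row 1 update in column RHS: 30 − 2·(17/7) = 176/7.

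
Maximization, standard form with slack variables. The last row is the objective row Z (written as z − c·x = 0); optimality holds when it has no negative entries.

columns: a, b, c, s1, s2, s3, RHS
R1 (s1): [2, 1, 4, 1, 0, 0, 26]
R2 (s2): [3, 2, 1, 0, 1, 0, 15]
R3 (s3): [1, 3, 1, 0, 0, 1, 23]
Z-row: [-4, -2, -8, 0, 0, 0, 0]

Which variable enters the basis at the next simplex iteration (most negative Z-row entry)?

Negative Z-row entries: a: -4, b: -2, c: -8.
The most negative is -8 in column c, so c enters.

c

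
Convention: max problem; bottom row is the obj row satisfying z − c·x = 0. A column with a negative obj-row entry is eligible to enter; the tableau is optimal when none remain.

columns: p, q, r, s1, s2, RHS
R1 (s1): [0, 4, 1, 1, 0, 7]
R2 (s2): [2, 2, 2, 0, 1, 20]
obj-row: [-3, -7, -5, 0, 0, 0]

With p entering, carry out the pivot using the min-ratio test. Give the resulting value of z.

Ratio test on column p — row 1: entry 0 ≤ 0; row 2: 20/2 = 10. Minimum is 10 at row 2 (s2 leaves); pivot element 2.
Pivot on row 2; the obj-row RHS becomes 0 − (-3)·10 = 30.

30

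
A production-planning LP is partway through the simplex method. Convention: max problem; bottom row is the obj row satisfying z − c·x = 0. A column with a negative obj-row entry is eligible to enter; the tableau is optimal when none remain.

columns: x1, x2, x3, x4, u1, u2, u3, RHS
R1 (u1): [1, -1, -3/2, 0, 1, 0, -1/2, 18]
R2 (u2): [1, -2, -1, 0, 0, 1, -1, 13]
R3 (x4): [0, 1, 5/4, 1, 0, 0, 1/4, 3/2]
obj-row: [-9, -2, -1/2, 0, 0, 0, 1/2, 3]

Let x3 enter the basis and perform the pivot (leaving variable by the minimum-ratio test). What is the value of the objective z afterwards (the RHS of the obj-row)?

Ratio test on column x3 — row 1: entry -3/2 ≤ 0; row 2: entry -1 ≤ 0; row 3: (3/2)/(5/4) = 6/5. Minimum is 6/5 at row 3 (x4 leaves); pivot element 5/4.
Pivot on row 3; the obj-row RHS becomes 3 − (-1/2)·(6/5) = 18/5.

18/5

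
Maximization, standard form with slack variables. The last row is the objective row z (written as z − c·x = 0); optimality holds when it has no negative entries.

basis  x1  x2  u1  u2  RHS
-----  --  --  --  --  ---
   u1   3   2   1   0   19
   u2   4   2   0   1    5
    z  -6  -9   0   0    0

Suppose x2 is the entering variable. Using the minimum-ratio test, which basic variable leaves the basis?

u2

Column x2 entries and ratios — u1: 19/2 = 19/2; u2: 5/2 = 5/2.
Smallest ratio is 5/2 in the row of u2, so u2 leaves.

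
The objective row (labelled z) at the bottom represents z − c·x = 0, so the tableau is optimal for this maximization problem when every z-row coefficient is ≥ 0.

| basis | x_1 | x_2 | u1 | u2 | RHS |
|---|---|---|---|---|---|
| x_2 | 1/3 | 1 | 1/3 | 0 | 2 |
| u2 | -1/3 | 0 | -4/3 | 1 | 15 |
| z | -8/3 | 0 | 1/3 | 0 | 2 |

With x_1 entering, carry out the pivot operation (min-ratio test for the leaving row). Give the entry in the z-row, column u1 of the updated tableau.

Ratio test on column x_1 — row 1: 2/(1/3) = 6; row 2: entry -1/3 ≤ 0. Minimum is 6 at row 1 (x_2 leaves); pivot element 1/3.
Divide row 1 by 1/3; eliminate column x_1 from the other rows.
z-row update in column u1: 1/3 − (-8/3)·1 = 3.

3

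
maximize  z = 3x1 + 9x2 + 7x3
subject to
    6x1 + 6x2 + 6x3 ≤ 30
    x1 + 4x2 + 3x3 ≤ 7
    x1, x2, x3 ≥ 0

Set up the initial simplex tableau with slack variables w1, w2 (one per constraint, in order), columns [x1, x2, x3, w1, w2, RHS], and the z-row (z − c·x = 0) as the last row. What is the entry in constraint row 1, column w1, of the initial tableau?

1

Slack w1 belongs to constraint 1; its column is the unit vector e_1, so the entry in row 1 is 1.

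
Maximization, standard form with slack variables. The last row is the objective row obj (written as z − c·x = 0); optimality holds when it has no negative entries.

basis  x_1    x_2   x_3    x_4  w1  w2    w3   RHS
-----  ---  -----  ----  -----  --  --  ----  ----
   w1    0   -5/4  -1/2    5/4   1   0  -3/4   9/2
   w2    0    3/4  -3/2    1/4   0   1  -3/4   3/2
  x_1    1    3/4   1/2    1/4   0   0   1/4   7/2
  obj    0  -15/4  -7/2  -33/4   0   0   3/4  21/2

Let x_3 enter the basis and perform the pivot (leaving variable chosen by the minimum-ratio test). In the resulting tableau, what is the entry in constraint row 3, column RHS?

7

Ratio test on column x_3 — row 1: entry -1/2 ≤ 0; row 2: entry -3/2 ≤ 0; row 3: (7/2)/(1/2) = 7. Minimum is 7 at row 3 (x_1 leaves); pivot element 1/2.
Divide row 3 by 1/2; eliminate column x_3 from the other rows.
In the new row 3, the RHS entry is the old entry divided by the pivot: (7/2)/(1/2) = 7.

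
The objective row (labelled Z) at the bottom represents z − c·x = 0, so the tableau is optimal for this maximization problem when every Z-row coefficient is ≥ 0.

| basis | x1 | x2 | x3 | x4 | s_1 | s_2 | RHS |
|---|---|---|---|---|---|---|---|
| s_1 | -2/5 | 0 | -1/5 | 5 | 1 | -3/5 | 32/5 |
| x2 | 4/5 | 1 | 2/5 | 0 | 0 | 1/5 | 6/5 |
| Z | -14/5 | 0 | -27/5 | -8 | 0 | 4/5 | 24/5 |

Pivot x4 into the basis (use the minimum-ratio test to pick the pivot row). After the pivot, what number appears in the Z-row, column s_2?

-4/25

Ratio test on column x4 — row 1: (32/5)/5 = 32/25; row 2: entry 0 ≤ 0. Minimum is 32/25 at row 1 (s_1 leaves); pivot element 5.
Divide row 1 by 5; eliminate column x4 from the other rows.
Z-row update in column s_2: 4/5 − (-8)·(-3/25) = -4/25.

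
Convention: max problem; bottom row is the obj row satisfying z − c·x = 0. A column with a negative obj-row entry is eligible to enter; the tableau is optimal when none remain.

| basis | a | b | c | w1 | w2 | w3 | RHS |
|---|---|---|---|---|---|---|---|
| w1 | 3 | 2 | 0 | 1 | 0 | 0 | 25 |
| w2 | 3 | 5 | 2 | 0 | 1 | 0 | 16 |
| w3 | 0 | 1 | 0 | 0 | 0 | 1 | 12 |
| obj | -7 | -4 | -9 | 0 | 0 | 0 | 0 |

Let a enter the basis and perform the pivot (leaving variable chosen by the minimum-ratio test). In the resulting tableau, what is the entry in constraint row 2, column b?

5/3

Ratio test on column a — row 1: 25/3 = 25/3; row 2: 16/3 = 16/3; row 3: entry 0 ≤ 0. Minimum is 16/3 at row 2 (w2 leaves); pivot element 3.
Divide row 2 by 3; eliminate column a from the other rows.
In the new row 2, the b entry is the old entry divided by the pivot: 5/3 = 5/3.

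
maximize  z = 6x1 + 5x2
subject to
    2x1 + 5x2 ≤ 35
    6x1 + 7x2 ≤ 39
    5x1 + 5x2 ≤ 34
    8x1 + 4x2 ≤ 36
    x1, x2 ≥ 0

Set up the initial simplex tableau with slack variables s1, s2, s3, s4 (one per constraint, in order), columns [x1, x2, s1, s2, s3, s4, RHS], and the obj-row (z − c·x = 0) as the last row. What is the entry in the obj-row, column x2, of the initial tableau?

-5

The obj-row carries the negated objective coefficients: the x2 entry is -5.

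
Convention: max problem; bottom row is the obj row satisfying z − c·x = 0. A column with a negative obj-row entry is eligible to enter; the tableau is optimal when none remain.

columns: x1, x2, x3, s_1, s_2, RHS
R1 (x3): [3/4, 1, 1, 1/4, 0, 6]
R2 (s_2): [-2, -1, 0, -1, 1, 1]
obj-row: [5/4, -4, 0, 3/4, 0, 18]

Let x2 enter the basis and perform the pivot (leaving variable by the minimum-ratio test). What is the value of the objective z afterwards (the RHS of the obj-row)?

Ratio test on column x2 — row 1: 6/1 = 6; row 2: entry -1 ≤ 0. Minimum is 6 at row 1 (x3 leaves); pivot element 1.
Pivot on row 1; the obj-row RHS becomes 18 − (-4)·6 = 42.

42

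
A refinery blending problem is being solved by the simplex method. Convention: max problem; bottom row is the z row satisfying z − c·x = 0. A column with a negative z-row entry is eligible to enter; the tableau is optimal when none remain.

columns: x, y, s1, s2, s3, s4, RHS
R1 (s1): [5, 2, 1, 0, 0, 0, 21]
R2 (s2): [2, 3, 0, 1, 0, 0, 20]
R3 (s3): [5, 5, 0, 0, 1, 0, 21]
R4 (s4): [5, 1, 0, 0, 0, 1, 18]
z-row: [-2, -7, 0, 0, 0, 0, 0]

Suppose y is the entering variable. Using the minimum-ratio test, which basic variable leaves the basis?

s3

Column y entries and ratios — s1: 21/2 = 21/2; s2: 20/3 = 20/3; s3: 21/5 = 21/5; s4: 18/1 = 18.
Smallest ratio is 21/5 in the row of s3, so s3 leaves.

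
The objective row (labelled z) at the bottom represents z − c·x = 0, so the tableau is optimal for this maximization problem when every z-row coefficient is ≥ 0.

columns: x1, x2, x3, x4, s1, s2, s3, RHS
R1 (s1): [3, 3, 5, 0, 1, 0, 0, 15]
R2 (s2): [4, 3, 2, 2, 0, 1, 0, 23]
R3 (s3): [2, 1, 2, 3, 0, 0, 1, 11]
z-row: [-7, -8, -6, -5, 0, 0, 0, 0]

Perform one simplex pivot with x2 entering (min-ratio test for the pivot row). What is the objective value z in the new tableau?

40

Ratio test on column x2 — row 1: 15/3 = 5; row 2: 23/3 = 23/3; row 3: 11/1 = 11. Minimum is 5 at row 1 (s1 leaves); pivot element 3.
Pivot on row 1; the z-row RHS becomes 0 − (-8)·5 = 40.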